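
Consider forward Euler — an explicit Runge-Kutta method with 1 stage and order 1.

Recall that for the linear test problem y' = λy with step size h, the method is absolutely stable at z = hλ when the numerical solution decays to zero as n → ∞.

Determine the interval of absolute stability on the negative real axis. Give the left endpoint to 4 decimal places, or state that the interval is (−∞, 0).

On y'=λy, z=hλ:
  order 1, 1-stage ⇒ R(z)=1+z
  (e.g. R(-0.76)=0.24000, |R|=0.24000)

Solve |R(x)|<1 on ℝ⁻.
x=-0.76: |R|=0.2400
|R(-1.9)|=0.9000 |R(-1.43)|=0.4300 |R(-0.98)|=0.0200
Bisect:
  x_lo=-2.4985 |R|=1.4985  x_hi=-0.3310 |R|=0.6690
  mid=-1.41472 |R|=0.41472 →hi
  mid=-1.95659 |R|=0.95659 →hi
  mid=-2.22752 |R|=1.22752 →lo
  mid=-2.09205 |R|=1.09205 →lo
  mid=-2.02432 |R|=1.02432 →lo
  mid=-1.99045 |R|=0.99045 →hi
  mid=-2.00739 |R|=1.00739 →lo
  mid=-1.99892 |R|=0.99892 →hi
  mid=-2.00315 |R|=1.00315 →lo
  ...
  [-2.00011,-1.99998] ⇒ x*=-2.0000
Interval (-2.0000, 0).

z∈(-2.0000,0).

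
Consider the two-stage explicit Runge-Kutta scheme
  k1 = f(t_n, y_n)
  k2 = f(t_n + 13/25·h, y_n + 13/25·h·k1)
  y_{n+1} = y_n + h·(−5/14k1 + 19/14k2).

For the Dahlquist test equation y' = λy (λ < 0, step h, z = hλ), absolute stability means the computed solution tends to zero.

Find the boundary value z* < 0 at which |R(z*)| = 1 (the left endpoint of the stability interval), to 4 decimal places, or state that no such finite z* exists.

On y'=λy, z=hλ:
  k1=λy_n ⇒ h·k1=z·y_n;  k2=λ(1+13/25z)y_n ⇒ h·k2=z(1+13/25z)y_n
  y_{n+1}/y_n = 1 − 5/14z + 19/14z(1+13/25z) = 1 + z + 247/350z²
  so R(z) = 1 + z + 247/350z².

Need |R(x)|<1, x<0.
x=-0.65: |R|=0.6482
R=1: x+247/350x²=0 ⇒ x=−350/247=-1.4170; min R=1−1/(4·247/350)=0.6457>−1
Confirm numerically:
  x=-1.319: |R|=0.90877 <1
  x=-1.223: |R|=0.83256 <1
  x=-0.711: |R|=0.64575 <1
  x=-0.581: |R|=0.65722 <1
  x=-1.737: |R|=1.39226 >1
  x=-1.534: |R|=1.12666 >1
  x=-1.533: |R|=1.12549 >1
Interval (-1.4170, 0).

left endpoint -1.4170.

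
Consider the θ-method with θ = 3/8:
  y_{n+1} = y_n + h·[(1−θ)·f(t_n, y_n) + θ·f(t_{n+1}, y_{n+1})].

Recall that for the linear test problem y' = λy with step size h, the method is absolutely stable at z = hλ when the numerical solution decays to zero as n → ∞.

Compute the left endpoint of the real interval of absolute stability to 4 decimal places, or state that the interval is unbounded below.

left endpoint -8.0000.

Test eqn y'=λy, z=hλ:
  y_{n+1} = y_n + z·[5/8·y_n + 3/8·y_{n+1}] ⇒ (1 − 3/8z)y_{n+1} = (1 + 5/8z)y_n
  so R(z) = (1 + 5/8z)/(1 − 3/8z).

Find x<0 with |R(x)|<1.
x=-0.82: |R|=0.3728
R=−1: 1+5/8x = −1+3/8x ⇒ -1/4x=2 ⇒ x=2/(-1/4)=-8.0000
Confirm numerically:
  x=-6.410: |R|=0.88322 <1
  x=-3.334: |R|=0.48161 <1
  x=-3.206: |R|=0.45578 <1
  x=-8.562: |R|=1.03337 >1
  x=-8.046: |R|=1.00286 >1
So |R|<1 on (-8.0000, 0).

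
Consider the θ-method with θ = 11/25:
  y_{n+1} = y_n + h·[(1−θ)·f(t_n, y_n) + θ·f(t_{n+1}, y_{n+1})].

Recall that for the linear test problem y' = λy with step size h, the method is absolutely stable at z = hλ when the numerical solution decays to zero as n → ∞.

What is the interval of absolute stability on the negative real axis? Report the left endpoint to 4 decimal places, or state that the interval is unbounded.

z∈(-16.6667,0).

With y'=λy (z=hλ):
  y_{n+1} = y_n + z·[14/25·y_n + 11/25·y_{n+1}] ⇒ (1 − 11/25z)y_{n+1} = (1 + 14/25z)y_n
  so R(z) = (1 + 14/25z)/(1 − 11/25z).

Need |R(x)|<1, x<0.
x=-1.33: |R|=0.1610
R=−1: 1+14/25x = −1+11/25x ⇒ -3/25x=2 ⇒ x=2/(-3/25)=-16.6667
Confirm numerically:
  x=-15.519: |R|=0.98241 <1
  x=-14.226: |R|=0.95966 <1
  x=-10.519: |R|=0.86893 <1
  x=-7.149: |R|=0.72450 <1
  x=-17.115: |R|=1.00631 >1
  x=-17.000: |R|=1.00472 >1
Stable set (-16.6667, 0).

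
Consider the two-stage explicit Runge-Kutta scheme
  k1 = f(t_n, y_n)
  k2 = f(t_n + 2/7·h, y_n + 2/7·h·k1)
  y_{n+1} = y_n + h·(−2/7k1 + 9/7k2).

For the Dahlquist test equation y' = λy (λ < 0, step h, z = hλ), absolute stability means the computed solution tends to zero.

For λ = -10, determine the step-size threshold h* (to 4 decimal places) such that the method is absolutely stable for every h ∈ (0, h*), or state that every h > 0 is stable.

On y'=λy, z=hλ:
  k1=λy_n ⇒ h·k1=z·y_n;  k2=λ(1+2/7z)y_n ⇒ h·k2=z(1+2/7z)y_n
  y_{n+1}/y_n = 1 − 2/7z + 9/7z(1+2/7z) = 1 + z + 18/49z²
  Hence R(z) = 1 + z + 18/49z².

Boundary: |R(x)|=1, x<0.
x=-1.17: |R|=0.3329
R=1: x+18/49x²=0 ⇒ x=−49/18=-2.7222; min R=1−1/(4·18/49)=0.3194>−1
Confirm numerically:
  x=-2.107: |R|=0.52382 <1
  x=-1.698: |R|=0.36114 <1
  x=-1.674: |R|=0.35541 <1
  x=-1.150: |R|=0.33582 <1
  x=-3.213: |R|=1.57926 >1
  x=-3.009: |R|=1.31699 >1
So |R|<1 on (-2.7222, 0).

(-2.7222,0); λ=-10 ⇒ h* = (49/18)/10 = 0.2722.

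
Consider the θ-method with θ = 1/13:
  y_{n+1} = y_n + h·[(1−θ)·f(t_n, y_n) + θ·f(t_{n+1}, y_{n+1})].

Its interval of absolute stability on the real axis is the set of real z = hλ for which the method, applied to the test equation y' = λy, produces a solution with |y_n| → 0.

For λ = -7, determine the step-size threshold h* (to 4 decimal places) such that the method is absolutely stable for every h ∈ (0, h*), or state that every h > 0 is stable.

(-2.3636,0); λ=-7 ⇒ h* = (26/11)/7 = 0.3377.

On y'=λy, z=hλ:
  y_{n+1} = y_n + z·[12/13·y_n + 1/13·y_{n+1}] ⇒ (1 − 1/13z)y_{n+1} = (1 + 12/13z)y_n
  so R(z) = (1 + 12/13z)/(1 − 1/13z).

Find x<0 with |R(x)|<1.
x=-0.6: |R|=0.4265
R=−1: 1+12/13x = −1+1/13x ⇒ -11/13x=2 ⇒ x=2/(-11/13)=-2.3636
Confirm numerically:
  x=-2.172: |R|=0.86106 <1
  x=-1.519: |R|=0.36008 <1
  x=-0.977: |R|=0.09129 <1
  x=-2.873: |R|=1.35299 >1
  x=-2.571: |R|=1.14649 >1
  x=-2.406: |R|=1.03025 >1
Stable set (-2.3636, 0).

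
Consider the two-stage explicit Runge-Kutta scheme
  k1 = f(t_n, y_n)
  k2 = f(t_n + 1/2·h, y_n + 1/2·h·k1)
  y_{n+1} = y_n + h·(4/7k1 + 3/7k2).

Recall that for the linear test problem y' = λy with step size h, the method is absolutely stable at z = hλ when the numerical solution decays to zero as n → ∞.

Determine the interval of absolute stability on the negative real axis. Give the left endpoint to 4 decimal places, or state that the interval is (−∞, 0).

(-4.6667, 0).

Set f=λy, z=hλ:
  k1=λy_n ⇒ h·k1=z·y_n;  k2=λ(1+1/2z)y_n ⇒ h·k2=z(1+1/2z)y_n
  y_{n+1}/y_n = 1 + 4/7z + 3/7z(1+1/2z) = 1 + z + 3/14z²
  ⇒ R(z) = 1 + z + 3/14z².

Solve |R(x)|<1 on ℝ⁻.
x=-0.48: |R|=0.5694
R=1: x+3/14x²=0 ⇒ x=−14/3=-4.6667; min R=1−1/(4·3/14)=-0.1667>−1
Confirm numerically:
  x=-4.061: |R|=0.47294 <1
  x=-4.007: |R|=0.43358 <1
  x=-2.811: |R|=0.11777 <1
  x=-5.232: |R|=1.63382 >1
  x=-5.226: |R|=1.62637 >1
  x=-5.154: |R|=1.53822 >1
Stable set (-4.6667, 0).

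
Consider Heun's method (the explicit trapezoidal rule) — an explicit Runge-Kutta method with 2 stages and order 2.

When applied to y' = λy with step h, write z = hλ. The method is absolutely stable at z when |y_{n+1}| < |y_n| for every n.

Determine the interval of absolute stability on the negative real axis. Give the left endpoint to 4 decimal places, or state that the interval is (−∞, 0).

Test eqn y'=λy, z=hλ:
  order 2, 2-stage ⇒ R(z)=1+z+z^2/2
  (e.g. R(-1.09)=0.50405, |R|=0.50405)

Boundary: |R(x)|=1, x<0.
x=-1.09: |R|=0.5040
|R(-2.23)|=1.2565 |R(-1.42)|=0.5882 |R(-0.61)|=0.5760
Bisect:
  x_lo=-2.8185 |R|=2.1535  x_hi=-0.0663 |R|=0.9359
  mid=-1.44242 |R|=0.59787 →hi
  mid=-2.13047 |R|=1.13899 →lo
  mid=-1.78645 |R|=0.80925 →hi
  mid=-1.95846 |R|=0.95932 →hi
  mid=-2.04447 |R|=1.04546 →lo
  mid=-2.00146 |R|=1.00147 →lo
  mid=-1.97996 |R|=0.98016 →hi
  mid=-1.99071 |R|=0.99076 →hi
  mid=-1.99609 |R|=0.99610 →hi
  mid=-1.99878 |R|=0.99878 →hi
  ...
  [-2.00012,-1.99995] ⇒ x*=-2.0000
So |R|<1 on (-2.0000, 0).

z∈(-2.0000,0).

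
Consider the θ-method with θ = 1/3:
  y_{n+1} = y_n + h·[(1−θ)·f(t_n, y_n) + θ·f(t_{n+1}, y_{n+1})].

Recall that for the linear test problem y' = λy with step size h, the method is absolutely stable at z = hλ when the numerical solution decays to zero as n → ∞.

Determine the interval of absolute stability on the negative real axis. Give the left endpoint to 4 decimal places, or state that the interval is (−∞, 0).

(-6.0000, 0).

Set f=λy, z=hλ:
  y_{n+1} = y_n + z·[2/3·y_n + 1/3·y_{n+1}] ⇒ (1 − 1/3z)y_{n+1} = (1 + 2/3z)y_n
  ⇒ R(z) = (1 + 2/3z)/(1 − 1/3z).

Solve |R(x)|<1 on ℝ⁻.
x=-1.53: |R|=0.0132
R=−1: 1+2/3x = −1+1/3x ⇒ -1/3x=2 ⇒ x=2/(-1/3)=-6.0000
Confirm numerically:
  x=-5.906: |R|=0.98945 <1
  x=-5.058: |R|=0.88310 <1
  x=-4.509: |R|=0.80144 <1
  x=-2.989: |R|=0.49724 <1
  x=-6.499: |R|=1.05253 >1
  x=-6.039: |R|=1.00431 >1
Stable set (-6.0000, 0).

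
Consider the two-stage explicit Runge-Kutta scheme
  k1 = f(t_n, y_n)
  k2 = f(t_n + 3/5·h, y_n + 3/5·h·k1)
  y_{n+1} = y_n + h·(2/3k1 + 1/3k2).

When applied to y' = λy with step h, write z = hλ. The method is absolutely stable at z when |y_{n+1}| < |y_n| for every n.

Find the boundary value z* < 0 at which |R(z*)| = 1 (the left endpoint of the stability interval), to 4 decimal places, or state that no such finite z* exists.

z* = -5.0000.

Set f=λy, z=hλ:
  k1=λy_n ⇒ h·k1=z·y_n;  k2=λ(1+3/5z)y_n ⇒ h·k2=z(1+3/5z)y_n
  y_{n+1}/y_n = 1 + 2/3z + 1/3z(1+3/5z) = 1 + z + 1/5z²
  R(z) = 1 + z + 1/5z².

Boundary: |R(x)|=1, x<0.
x=-1.49: |R|=0.0460
R=1: x+1/5x²=0 ⇒ x=−5=-5.0000; min R=1−1/(4·1/5)=-0.2500>−1
Confirm numerically:
  x=-3.919: |R|=0.15271 <1
  x=-2.467: |R|=0.24978 <1
  x=-2.186: |R|=0.23028 <1
  x=-2.162: |R|=0.22715 <1
  x=-5.194: |R|=1.20153 >1
  x=-5.104: |R|=1.10616 >1
Interval (-5.0000, 0).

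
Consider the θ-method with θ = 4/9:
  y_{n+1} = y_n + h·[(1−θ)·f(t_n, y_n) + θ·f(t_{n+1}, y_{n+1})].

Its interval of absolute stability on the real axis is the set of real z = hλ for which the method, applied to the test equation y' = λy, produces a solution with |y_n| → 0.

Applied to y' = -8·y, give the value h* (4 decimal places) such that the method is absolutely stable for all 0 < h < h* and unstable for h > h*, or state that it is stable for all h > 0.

(-18.0000,0); λ=-8 ⇒ h* = (18)/8 = 2.2500.

With y'=λy (z=hλ):
  y_{n+1} = y_n + z·[5/9·y_n + 4/9·y_{n+1}] ⇒ (1 − 4/9z)y_{n+1} = (1 + 5/9z)y_n
  so R(z) = (1 + 5/9z)/(1 − 4/9z).

Boundary: |R(x)|=1, x<0.
x=-1.47: |R|=0.1109
R=−1: 1+5/9x = −1+4/9x ⇒ -1/9x=2 ⇒ x=2/(-1/9)=-18.0000
Confirm numerically:
  x=-16.771: |R|=0.98385 <1
  x=-16.641: |R|=0.98202 <1
  x=-7.610: |R|=0.73656 <1
  x=-18.361: |R|=1.00438 >1
  x=-18.027: |R|=1.00033 >1
So |R|<1 on (-18.0000, 0).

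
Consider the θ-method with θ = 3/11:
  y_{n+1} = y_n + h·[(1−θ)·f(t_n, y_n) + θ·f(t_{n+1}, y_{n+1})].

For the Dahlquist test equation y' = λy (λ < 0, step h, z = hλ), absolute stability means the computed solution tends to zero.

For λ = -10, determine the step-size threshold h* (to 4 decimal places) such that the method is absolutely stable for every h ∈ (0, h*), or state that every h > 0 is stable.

Test eqn y'=λy, z=hλ:
  y_{n+1} = y_n + z·[8/11·y_n + 3/11·y_{n+1}] ⇒ (1 − 3/11z)y_{n+1} = (1 + 8/11z)y_n
  R(z) = (1 + 8/11z)/(1 − 3/11z).

Boundary: |R(x)|=1, x<0.
x=-0.95: |R|=0.2455
R=−1: 1+8/11x = −1+3/11x ⇒ -5/11x=2 ⇒ x=2/(-5/11)=-4.4000
Confirm numerically:
  x=-3.349: |R|=0.75032 <1
  x=-3.310: |R|=0.73961 <1
  x=-2.624: |R|=0.52946 <1
  x=-2.465: |R|=0.47404 <1
  x=-4.938: |R|=1.10421 >1
  x=-4.612: |R|=1.04268 >1
  x=-4.506: |R|=1.02162 >1
Interval (-4.4000, 0).

(-4.4000,0); λ=-10 ⇒ h* = (22/5)/10 = 0.4400.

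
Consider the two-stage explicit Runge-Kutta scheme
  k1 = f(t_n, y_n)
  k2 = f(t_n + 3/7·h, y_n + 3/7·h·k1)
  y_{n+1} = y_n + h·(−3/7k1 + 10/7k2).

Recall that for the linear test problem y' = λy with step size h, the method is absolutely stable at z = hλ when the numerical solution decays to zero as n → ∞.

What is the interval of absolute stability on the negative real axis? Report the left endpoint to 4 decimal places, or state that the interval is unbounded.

(-1.6333, 0).

On y'=λy, z=hλ:
  k1=λy_n ⇒ h·k1=z·y_n;  k2=λ(1+3/7z)y_n ⇒ h·k2=z(1+3/7z)y_n
  y_{n+1}/y_n = 1 − 3/7z + 10/7z(1+3/7z) = 1 + z + 30/49z²
  ⇒ R(z) = 1 + z + 30/49z².

Boundary: |R(x)|=1, x<0.
x=-0.77: |R|=0.5930
R=1: x+30/49x²=0 ⇒ x=−49/30=-1.6333; min R=1−1/(4·30/49)=0.5917>−1
Confirm numerically:
  x=-0.994: |R|=0.61092 <1
  x=-0.931: |R|=0.59967 <1
  x=-0.699: |R|=0.60014 <1
  x=-1.910: |R|=1.32353 >1
  x=-1.773: |R|=1.15161 >1
  x=-1.655: |R|=1.02195 >1
Interval (-1.6333, 0).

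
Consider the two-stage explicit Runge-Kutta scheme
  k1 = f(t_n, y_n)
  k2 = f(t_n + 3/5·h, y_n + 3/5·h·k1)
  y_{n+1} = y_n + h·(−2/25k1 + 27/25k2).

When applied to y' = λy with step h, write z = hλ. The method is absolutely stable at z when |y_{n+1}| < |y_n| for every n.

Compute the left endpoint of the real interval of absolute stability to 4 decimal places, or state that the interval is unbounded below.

With y'=λy (z=hλ):
  k1=λy_n ⇒ h·k1=z·y_n;  k2=λ(1+3/5z)y_n ⇒ h·k2=z(1+3/5z)y_n
  y_{n+1}/y_n = 1 − 2/25z + 27/25z(1+3/5z) = 1 + z + 81/125z²
  ⇒ R(z) = 1 + z + 81/125z².

Boundary: |R(x)|=1, x<0.
x=-1.52: |R|=0.9771
R=1: x+81/125x²=0 ⇒ x=−125/81=-1.5432; min R=1−1/(4·81/125)=0.6142>−1
Confirm numerically:
  x=-1.518: |R|=0.97520 <1
  x=-1.512: |R|=0.96942 <1
  x=-1.150: |R|=0.70698 <1
  x=-0.683: |R|=0.61928 <1
  x=-1.780: |R|=1.27312 >1
  x=-1.654: |R|=1.11874 >1
  x=-1.630: |R|=1.09167 >1
Stable set (-1.5432, 0).

left endpoint -1.5432.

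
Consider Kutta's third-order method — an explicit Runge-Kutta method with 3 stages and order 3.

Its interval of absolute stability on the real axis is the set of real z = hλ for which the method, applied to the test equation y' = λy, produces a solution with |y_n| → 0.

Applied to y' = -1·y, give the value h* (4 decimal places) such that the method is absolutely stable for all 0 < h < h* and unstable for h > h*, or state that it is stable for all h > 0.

On y'=λy, z=hλ:
  order 3, 3-stage ⇒ R(z)=1+z+z^2/2+z^3/6
  (e.g. R(-0.48)=0.61677, |R|=0.61677)

Boundary: |R(x)|=1, x<0.
x=-0.48: |R|=0.6168
|R(-2.76)|=1.4553 |R(-1.72)|=0.0889 |R(-0.56)|=0.5675
Bisect:
  x_lo=-2.9681 |R|=1.9214  x_hi=-0.1944 |R|=0.8233
  mid=-1.58126 |R|=0.00997 →hi
  mid=-2.27470 |R|=0.64922 →hi
  mid=-2.62142 |R|=1.18783 →lo
  mid=-2.44806 |R|=0.89677 →hi
  mid=-2.53474 |R|=1.03653 →lo
  mid=-2.49140 |R|=0.96525 →hi
  mid=-2.51307 |R|=1.00053 →lo
  ...
  [-2.51290,-2.51273] ⇒ x*=-2.5127
So |R|<1 on (-2.5127, 0).

(-2.5127,0); λ=-1 ⇒ h* = 2.5127.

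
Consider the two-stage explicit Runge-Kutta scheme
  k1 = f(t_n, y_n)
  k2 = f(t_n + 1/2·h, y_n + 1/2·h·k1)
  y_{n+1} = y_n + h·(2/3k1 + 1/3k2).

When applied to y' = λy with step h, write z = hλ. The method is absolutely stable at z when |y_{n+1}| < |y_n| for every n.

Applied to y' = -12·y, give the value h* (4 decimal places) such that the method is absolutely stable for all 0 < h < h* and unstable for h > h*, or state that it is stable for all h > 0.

(-6.0000,0); λ=-12 ⇒ h* = (6)/12 = 0.5000.

With y'=λy (z=hλ):
  k1=λy_n ⇒ h·k1=z·y_n;  k2=λ(1+1/2z)y_n ⇒ h·k2=z(1+1/2z)y_n
  y_{n+1}/y_n = 1 + 2/3z + 1/3z(1+1/2z) = 1 + z + 1/6z²
  ⇒ R(z) = 1 + z + 1/6z².

Boundary: |R(x)|=1, x<0.
x=-0.67: |R|=0.4048
R=1: x+1/6x²=0 ⇒ x=−6=-6.0000; min R=1−1/(4·1/6)=-0.5000>−1
Confirm numerically:
  x=-4.259: |R|=0.23582 <1
  x=-3.919: |R|=0.35924 <1
  x=-3.409: |R|=0.47212 <1
  x=-6.470: |R|=1.50682 >1
  x=-6.409: |R|=1.43688 >1
  x=-6.398: |R|=1.42440 >1
Stable set (-6.0000, 0).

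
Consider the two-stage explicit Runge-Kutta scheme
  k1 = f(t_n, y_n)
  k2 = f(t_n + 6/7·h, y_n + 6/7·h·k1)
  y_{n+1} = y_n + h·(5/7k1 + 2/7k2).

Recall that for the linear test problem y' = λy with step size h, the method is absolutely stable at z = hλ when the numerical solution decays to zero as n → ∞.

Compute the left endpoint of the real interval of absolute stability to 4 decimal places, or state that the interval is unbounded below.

On y'=λy, z=hλ:
  k1=λy_n ⇒ h·k1=z·y_n;  k2=λ(1+6/7z)y_n ⇒ h·k2=z(1+6/7z)y_n
  y_{n+1}/y_n = 1 + 5/7z + 2/7z(1+6/7z) = 1 + z + 12/49z²
  Hence R(z) = 1 + z + 12/49z².

Find x<0 with |R(x)|<1.
x=-0.95: |R|=0.2710
R=1: x+12/49x²=0 ⇒ x=−49/12=-4.0833; min R=1−1/(4·12/49)=-0.0208>−1
Confirm numerically:
  x=-3.638: |R|=0.60324 <1
  x=-3.497: |R|=0.49786 <1
  x=-2.753: |R|=0.10308 <1
  x=-4.572: |R|=1.54715 >1
  x=-4.528: |R|=1.49309 >1
  x=-4.370: |R|=1.30679 >1
So |R|<1 on (-4.0833, 0).

z* = -4.0833.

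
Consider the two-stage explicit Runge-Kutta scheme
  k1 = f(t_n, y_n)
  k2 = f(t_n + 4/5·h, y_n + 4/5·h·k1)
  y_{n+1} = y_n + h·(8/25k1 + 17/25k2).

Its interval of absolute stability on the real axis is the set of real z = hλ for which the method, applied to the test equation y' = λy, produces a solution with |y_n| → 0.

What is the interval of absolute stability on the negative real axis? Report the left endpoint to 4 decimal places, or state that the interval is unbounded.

z∈(-1.8382,0).

On y'=λy, z=hλ:
  k1=λy_n ⇒ h·k1=z·y_n;  k2=λ(1+4/5z)y_n ⇒ h·k2=z(1+4/5z)y_n
  y_{n+1}/y_n = 1 + 8/25z + 17/25z(1+4/5z) = 1 + z + 68/125z²
  R(z) = 1 + z + 68/125z².

Need |R(x)|<1, x<0.
x=-1.08: |R|=0.5545
R=1: x+68/125x²=0 ⇒ x=−125/68=-1.8382; min R=1−1/(4·68/125)=0.5404>−1
Confirm numerically:
  x=-1.717: |R|=0.88676 <1
  x=-1.462: |R|=0.70077 <1
  x=-1.002: |R|=0.54418 <1
  x=-2.397: |R|=1.72861 >1
  x=-2.041: |R|=1.22513 >1
So |R|<1 on (-1.8382, 0).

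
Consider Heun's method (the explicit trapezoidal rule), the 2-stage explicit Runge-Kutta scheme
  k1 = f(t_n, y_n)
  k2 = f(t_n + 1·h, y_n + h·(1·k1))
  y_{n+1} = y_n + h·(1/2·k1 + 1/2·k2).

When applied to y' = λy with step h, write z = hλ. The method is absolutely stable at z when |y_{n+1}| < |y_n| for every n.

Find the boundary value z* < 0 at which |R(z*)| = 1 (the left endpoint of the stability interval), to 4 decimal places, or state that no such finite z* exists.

left endpoint -2.0000.

On y'=λy, z=hλ:
  order 2, 2-stage ⇒ R(z)=1+z+z^2/2
  (e.g. R(-0.87)=0.50845, |R|=0.50845)

Boundary: |R(x)|=1, x<0.
x=-0.87: |R|=0.5085
|R(-2.38)|=1.4522 |R(-2.06)|=1.0618 |R(-1.53)|=0.6404
Bisect:
  x_lo=-2.8847 |R|=2.2761  x_hi=-0.1857 |R|=0.8316
  mid=-1.53519 |R|=0.64322 →hi
  mid=-2.20995 |R|=1.23199 →lo
  mid=-1.87257 |R|=0.88069 →hi
  mid=-2.04126 |R|=1.04211 →lo
  mid=-1.95692 |R|=0.95784 →hi
  mid=-1.99909 |R|=0.99909 →hi
  mid=-2.02017 |R|=1.02038 →lo
  mid=-2.00963 |R|=1.00968 →lo
  mid=-2.00436 |R|=1.00437 →lo
  mid=-2.00172 |R|=1.00173 →lo
  ...
  [-2.00008,-1.99991] ⇒ x*=-2.0000
Interval (-2.0000, 0).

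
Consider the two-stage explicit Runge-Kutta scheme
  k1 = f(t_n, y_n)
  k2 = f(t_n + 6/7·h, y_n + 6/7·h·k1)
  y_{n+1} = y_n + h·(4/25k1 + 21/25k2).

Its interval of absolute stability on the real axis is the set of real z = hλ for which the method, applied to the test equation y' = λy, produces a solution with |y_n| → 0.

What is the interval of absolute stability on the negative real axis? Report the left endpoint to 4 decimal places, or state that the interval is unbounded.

Test eqn y'=λy, z=hλ:
  k1=λy_n ⇒ h·k1=z·y_n;  k2=λ(1+6/7z)y_n ⇒ h·k2=z(1+6/7z)y_n
  y_{n+1}/y_n = 1 + 4/25z + 21/25z(1+6/7z) = 1 + z + 18/25z²
  R(z) = 1 + z + 18/25z².

Boundary: |R(x)|=1, x<0.
x=-1.47: |R|=1.0858
R=1: x+18/25x²=0 ⇒ x=−25/18=-1.3889; min R=1−1/(4·18/25)=0.6528>−1
Confirm numerically:
  x=-1.145: |R|=0.79894 <1
  x=-1.128: |R|=0.78812 <1
  x=-1.027: |R|=0.73240 <1
  x=-1.003: |R|=0.72133 <1
  x=-1.664: |R|=1.32961 >1
  x=-1.626: |R|=1.27759 >1
  x=-1.451: |R|=1.06489 >1
Stable set (-1.3889, 0).

(-1.3889, 0).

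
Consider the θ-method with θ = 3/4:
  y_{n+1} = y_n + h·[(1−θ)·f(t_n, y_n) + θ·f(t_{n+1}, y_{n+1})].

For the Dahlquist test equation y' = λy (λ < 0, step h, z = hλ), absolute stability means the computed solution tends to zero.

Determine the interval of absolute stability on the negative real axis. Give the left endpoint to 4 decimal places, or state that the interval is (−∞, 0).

Test eqn y'=λy, z=hλ:
  y_{n+1} = y_n + z·[1/4·y_n + 3/4·y_{n+1}] ⇒ (1 − 3/4z)y_{n+1} = (1 + 1/4z)y_n
  R(z) = (1 + 1/4z)/(1 − 3/4z).

Need |R(x)|<1, x<0.
x=-1.35: |R|=0.3292
x=-2: |R|=0.2000
x=-10: |R|=0.1765
x=-100: |R|=0.3158
θ=3/4≥1/2 ⇒ |1+1/4x|<|1−3/4x| ∀x<0 ⇒ interval (−∞,0).

unbounded; (−∞, 0).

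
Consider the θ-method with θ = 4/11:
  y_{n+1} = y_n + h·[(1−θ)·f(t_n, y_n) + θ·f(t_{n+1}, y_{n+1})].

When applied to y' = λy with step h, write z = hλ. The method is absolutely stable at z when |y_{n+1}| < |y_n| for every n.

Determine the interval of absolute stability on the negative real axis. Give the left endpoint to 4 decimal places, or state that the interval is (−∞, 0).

z∈(-7.3333,0).

Set f=λy, z=hλ:
  y_{n+1} = y_n + z·[7/11·y_n + 4/11·y_{n+1}] ⇒ (1 − 4/11z)y_{n+1} = (1 + 7/11z)y_n
  Hence R(z) = (1 + 7/11z)/(1 − 4/11z).

Need |R(x)|<1, x<0.
x=-1.72: |R|=0.0582
R=−1: 1+7/11x = −1+4/11x ⇒ -3/11x=2 ⇒ x=2/(-3/11)=-7.3333
Confirm numerically:
  x=-6.993: |R|=0.97380 <1
  x=-5.777: |R|=0.86311 <1
  x=-4.166: |R|=0.65652 <1
  x=-3.137: |R|=0.46539 <1
  x=-7.875: |R|=1.03824 >1
  x=-7.712: |R|=1.02715 >1
  x=-7.551: |R|=1.01585 >1
Stable set (-7.3333, 0).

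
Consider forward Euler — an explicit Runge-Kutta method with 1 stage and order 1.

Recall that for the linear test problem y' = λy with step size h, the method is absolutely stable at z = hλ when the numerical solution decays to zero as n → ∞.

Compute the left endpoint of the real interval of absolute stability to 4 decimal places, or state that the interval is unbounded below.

left endpoint -2.0000.

With y'=λy (z=hλ):
  order 1, 1-stage ⇒ R(z)=1+z
  (e.g. R(-1.28)=-0.28000, |R|=0.28000)

Solve |R(x)|<1 on ℝ⁻.
x=-1.28: |R|=0.2800
|R(-2.27)|=1.2700 |R(-0.86)|=0.1400 |R(-0.55)|=0.4500
Bisect:
  x_lo=-2.3091 |R|=1.3091  x_hi=-0.2176 |R|=0.7824
  mid=-1.26333 |R|=0.26333 →hi
  mid=-1.78621 |R|=0.78621 →hi
  mid=-2.04766 |R|=1.04766 →lo
  mid=-1.91693 |R|=0.91693 →hi
  mid=-1.98229 |R|=0.98229 →hi
  mid=-2.01498 |R|=1.01498 →lo
  mid=-1.99864 |R|=0.99864 →hi
  ...
  [-2.00004,-1.99991] ⇒ x*=-2.0000
Stable set (-2.0000, 0).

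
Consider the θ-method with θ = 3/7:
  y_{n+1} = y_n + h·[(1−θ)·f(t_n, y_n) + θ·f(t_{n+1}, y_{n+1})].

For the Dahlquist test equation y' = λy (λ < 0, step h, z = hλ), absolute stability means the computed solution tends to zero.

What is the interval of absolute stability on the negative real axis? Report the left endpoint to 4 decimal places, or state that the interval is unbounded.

z∈(-14.0000,0).

With y'=λy (z=hλ):
  y_{n+1} = y_n + z·[4/7·y_n + 3/7·y_{n+1}] ⇒ (1 − 3/7z)y_{n+1} = (1 + 4/7z)y_n
  so R(z) = (1 + 4/7z)/(1 − 3/7z).

Solve |R(x)|<1 on ℝ⁻.
x=-1.57: |R|=0.0615
R=−1: 1+4/7x = −1+3/7x ⇒ -1/7x=2 ⇒ x=2/(-1/7)=-14.0000
Confirm numerically:
  x=-12.118: |R|=0.95659 <1
  x=-9.953: |R|=0.89020 <1
  x=-9.424: |R|=0.87027 <1
  x=-8.906: |R|=0.84892 <1
  x=-14.376: |R|=1.00750 >1
  x=-14.361: |R|=1.00721 >1
Interval (-14.0000, 0).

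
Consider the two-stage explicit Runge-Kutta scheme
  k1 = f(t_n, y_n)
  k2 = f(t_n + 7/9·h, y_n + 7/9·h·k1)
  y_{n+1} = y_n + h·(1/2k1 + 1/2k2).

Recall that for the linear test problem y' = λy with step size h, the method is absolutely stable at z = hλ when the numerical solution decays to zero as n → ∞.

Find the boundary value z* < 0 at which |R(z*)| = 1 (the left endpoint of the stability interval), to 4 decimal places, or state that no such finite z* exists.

z* = -2.5714.

With y'=λy (z=hλ):
  k1=λy_n ⇒ h·k1=z·y_n;  k2=λ(1+7/9z)y_n ⇒ h·k2=z(1+7/9z)y_n
  y_{n+1}/y_n = 1 + 1/2z + 1/2z(1+7/9z) = 1 + z + 7/18z²
  Hence R(z) = 1 + z + 7/18z².

Need |R(x)|<1, x<0.
x=-0.7: |R|=0.4906
R=1: x+7/18x²=0 ⇒ x=−18/7=-2.5714; min R=1−1/(4·7/18)=0.3571>−1
Confirm numerically:
  x=-2.295: |R|=0.75329 <1
  x=-1.828: |R|=0.47150 <1
  x=-1.800: |R|=0.46000 <1
  x=-1.672: |R|=0.41517 <1
  x=-3.149: |R|=1.70730 >1
  x=-2.754: |R|=1.19553 >1
Stable set (-2.5714, 0).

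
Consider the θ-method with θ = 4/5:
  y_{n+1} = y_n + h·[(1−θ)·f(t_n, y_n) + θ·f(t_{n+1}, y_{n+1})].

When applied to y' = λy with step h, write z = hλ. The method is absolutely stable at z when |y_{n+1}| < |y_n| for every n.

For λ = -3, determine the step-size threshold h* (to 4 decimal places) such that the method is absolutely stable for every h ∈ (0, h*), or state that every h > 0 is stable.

Set f=λy, z=hλ:
  y_{n+1} = y_n + z·[1/5·y_n + 4/5·y_{n+1}] ⇒ (1 − 4/5z)y_{n+1} = (1 + 1/5z)y_n
  ⇒ R(z) = (1 + 1/5z)/(1 − 4/5z).

Find x<0 with |R(x)|<1.
x=-1.46: |R|=0.3266
x=-2: |R|=0.2308
x=-10: |R|=0.1111
x=-100: |R|=0.2346
θ=4/5≥1/2 ⇒ |1+1/5x|<|1−4/5x| ∀x<0 ⇒ unbounded interval.

unbounded; (−∞, 0). Any h>0 works for λ=-3.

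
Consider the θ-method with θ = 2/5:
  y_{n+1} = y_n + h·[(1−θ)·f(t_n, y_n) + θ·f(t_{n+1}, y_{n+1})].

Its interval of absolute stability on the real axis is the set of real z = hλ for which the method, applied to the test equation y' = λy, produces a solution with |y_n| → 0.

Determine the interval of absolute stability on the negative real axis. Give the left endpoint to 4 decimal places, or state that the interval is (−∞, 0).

Test eqn y'=λy, z=hλ:
  y_{n+1} = y_n + z·[3/5·y_n + 2/5·y_{n+1}] ⇒ (1 − 2/5z)y_{n+1} = (1 + 3/5z)y_n
  Hence R(z) = (1 + 3/5z)/(1 − 2/5z).

Find x<0 with |R(x)|<1.
x=-1.49: |R|=0.0664
R=−1: 1+3/5x = −1+2/5x ⇒ -1/5x=2 ⇒ x=2/(-1/5)=-10.0000
Confirm numerically:
  x=-7.982: |R|=0.90374 <1
  x=-7.072: |R|=0.84705 <1
  x=-5.103: |R|=0.67796 <1
  x=-10.488: |R|=1.01879 >1
  x=-10.408: |R|=1.01580 >1
  x=-10.092: |R|=1.00365 >1
So |R|<1 on (-10.0000, 0).

z∈(-10.0000,0).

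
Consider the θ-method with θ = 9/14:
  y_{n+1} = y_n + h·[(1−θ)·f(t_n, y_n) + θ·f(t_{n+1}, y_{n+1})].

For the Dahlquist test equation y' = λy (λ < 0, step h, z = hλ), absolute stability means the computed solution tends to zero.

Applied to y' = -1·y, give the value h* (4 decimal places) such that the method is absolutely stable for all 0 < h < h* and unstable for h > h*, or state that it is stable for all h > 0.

interval (−∞, 0). Any h>0 works for λ=-1.

On y'=λy, z=hλ:
  y_{n+1} = y_n + z·[5/14·y_n + 9/14·y_{n+1}] ⇒ (1 − 9/14z)y_{n+1} = (1 + 5/14z)y_n
  Hence R(z) = (1 + 5/14z)/(1 − 9/14z).

Find x<0 with |R(x)|<1.
x=-0.41: |R|=0.6755
x=-2: |R|=0.1250
x=-10: |R|=0.3462
x=-100: |R|=0.5317
θ=9/14≥1/2 ⇒ |1+5/14x|<|1−9/14x| ∀x<0 ⇒ interval (−∞,0).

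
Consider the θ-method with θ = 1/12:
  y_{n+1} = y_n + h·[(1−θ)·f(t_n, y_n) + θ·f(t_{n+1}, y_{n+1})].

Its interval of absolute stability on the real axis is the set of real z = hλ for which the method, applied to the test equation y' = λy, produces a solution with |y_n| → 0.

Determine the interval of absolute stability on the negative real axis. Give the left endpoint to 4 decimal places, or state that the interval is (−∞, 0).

z∈(-2.4000,0).

Test eqn y'=λy, z=hλ:
  y_{n+1} = y_n + z·[11/12·y_n + 1/12·y_{n+1}] ⇒ (1 − 1/12z)y_{n+1} = (1 + 11/12z)y_n
  R(z) = (1 + 11/12z)/(1 − 1/12z).

Boundary: |R(x)|=1, x<0.
x=-1.4: |R|=0.2537
R=−1: 1+11/12x = −1+1/12x ⇒ -5/6x=2 ⇒ x=2/(-5/6)=-2.4000
Confirm numerically:
  x=-1.785: |R|=0.55386 <1
  x=-1.709: |R|=0.49595 <1
  x=-1.486: |R|=0.32226 <1
  x=-1.063: |R|=0.02350 <1
  x=-2.985: |R|=1.39039 >1
  x=-2.634: |R|=1.15990 >1
  x=-2.445: |R|=1.03115 >1
Stable set (-2.4000, 0).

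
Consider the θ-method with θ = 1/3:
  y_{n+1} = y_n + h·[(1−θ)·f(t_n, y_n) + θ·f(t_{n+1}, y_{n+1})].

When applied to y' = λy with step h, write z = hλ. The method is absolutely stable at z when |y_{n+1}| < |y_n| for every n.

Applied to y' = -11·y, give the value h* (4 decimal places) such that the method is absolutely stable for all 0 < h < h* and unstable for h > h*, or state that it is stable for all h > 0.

(-6.0000,0); λ=-11 ⇒ h* = (6)/11 = 0.5455.

Test eqn y'=λy, z=hλ:
  y_{n+1} = y_n + z·[2/3·y_n + 1/3·y_{n+1}] ⇒ (1 − 1/3z)y_{n+1} = (1 + 2/3z)y_n
  Hence R(z) = (1 + 2/3z)/(1 − 1/3z).

Solve |R(x)|<1 on ℝ⁻.
x=-1.39: |R|=0.0501
R=−1: 1+2/3x = −1+1/3x ⇒ -1/3x=2 ⇒ x=2/(-1/3)=-6.0000
Confirm numerically:
  x=-5.200: |R|=0.90244 <1
  x=-4.439: |R|=0.79016 <1
  x=-3.422: |R|=0.59857 <1
  x=-2.940: |R|=0.48485 <1
  x=-6.299: |R|=1.03215 >1
  x=-6.288: |R|=1.03101 >1
So |R|<1 on (-6.0000, 0).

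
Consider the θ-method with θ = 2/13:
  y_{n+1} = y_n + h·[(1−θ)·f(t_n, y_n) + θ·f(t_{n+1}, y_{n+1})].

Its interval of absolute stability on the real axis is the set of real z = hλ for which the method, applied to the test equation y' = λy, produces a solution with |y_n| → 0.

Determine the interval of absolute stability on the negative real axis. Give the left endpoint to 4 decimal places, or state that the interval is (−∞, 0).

Set f=λy, z=hλ:
  y_{n+1} = y_n + z·[11/13·y_n + 2/13·y_{n+1}] ⇒ (1 − 2/13z)y_{n+1} = (1 + 11/13z)y_n
  Hence R(z) = (1 + 11/13z)/(1 − 2/13z).

Solve |R(x)|<1 on ℝ⁻.
x=-0.75: |R|=0.3276
R=−1: 1+11/13x = −1+2/13x ⇒ -9/13x=2 ⇒ x=2/(-9/13)=-2.8889
Confirm numerically:
  x=-2.039: |R|=0.55211 <1
  x=-1.657: |R|=0.32040 <1
  x=-1.444: |R|=0.18152 <1
  x=-1.299: |R|=0.08264 <1
  x=-3.482: |R|=1.26738 >1
  x=-3.382: |R|=1.22455 >1
  x=-2.996: |R|=1.05076 >1
Stable set (-2.8889, 0).

(-2.8889, 0).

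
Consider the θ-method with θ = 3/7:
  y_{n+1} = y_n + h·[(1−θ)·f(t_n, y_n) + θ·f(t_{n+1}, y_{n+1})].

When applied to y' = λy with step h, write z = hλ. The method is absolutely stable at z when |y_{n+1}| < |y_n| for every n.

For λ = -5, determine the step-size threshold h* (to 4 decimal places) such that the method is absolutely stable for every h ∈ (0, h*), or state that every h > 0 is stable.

(-14.0000,0); λ=-5 ⇒ h* = (14)/5 = 2.8000.

Set f=λy, z=hλ:
  y_{n+1} = y_n + z·[4/7·y_n + 3/7·y_{n+1}] ⇒ (1 − 3/7z)y_{n+1} = (1 + 4/7z)y_n
  Hence R(z) = (1 + 4/7z)/(1 − 3/7z).

Need |R(x)|<1, x<0.
x=-1.63: |R|=0.0404
R=−1: 1+4/7x = −1+3/7x ⇒ -1/7x=2 ⇒ x=2/(-1/7)=-14.0000
Confirm numerically:
  x=-13.551: |R|=0.99058 <1
  x=-11.785: |R|=0.94770 <1
  x=-8.128: |R|=0.81290 <1
  x=-14.430: |R|=1.00855 >1
  x=-14.157: |R|=1.00317 >1
  x=-14.023: |R|=1.00047 >1
Interval (-14.0000, 0).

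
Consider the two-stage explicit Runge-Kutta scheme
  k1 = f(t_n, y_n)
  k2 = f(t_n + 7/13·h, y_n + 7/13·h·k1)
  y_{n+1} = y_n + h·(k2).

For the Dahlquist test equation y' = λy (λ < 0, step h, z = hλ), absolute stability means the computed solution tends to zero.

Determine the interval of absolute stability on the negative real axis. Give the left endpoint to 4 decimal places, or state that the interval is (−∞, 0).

Set f=λy, z=hλ:
  k1=λy_n ⇒ h·k1=z·y_n;  k2=λ(1+7/13z)y_n ⇒ h·k2=z(1+7/13z)y_n
  y_{n+1}/y_n = 1 + z(1+7/13z) = 1 + z + 7/13z²
  R(z) = 1 + z + 7/13z².

Boundary: |R(x)|=1, x<0.
x=-1.44: |R|=0.6766
R=1: x+7/13x²=0 ⇒ x=−13/7=-1.8571; min R=1−1/(4·7/13)=0.5357>−1
Confirm numerically:
  x=-1.782: |R|=0.92790 <1
  x=-1.075: |R|=0.54726 <1
  x=-0.885: |R|=0.53674 <1
  x=-2.192: |R|=1.39523 >1
  x=-1.915: |R|=1.05966 >1
Stable set (-1.8571, 0).

z∈(-1.8571,0).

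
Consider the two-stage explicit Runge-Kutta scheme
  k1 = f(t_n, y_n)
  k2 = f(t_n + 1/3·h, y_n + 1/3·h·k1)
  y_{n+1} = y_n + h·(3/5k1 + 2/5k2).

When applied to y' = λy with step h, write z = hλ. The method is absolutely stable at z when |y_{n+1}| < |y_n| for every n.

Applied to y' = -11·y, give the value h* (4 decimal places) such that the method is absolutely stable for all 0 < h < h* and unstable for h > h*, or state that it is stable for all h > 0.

With y'=λy (z=hλ):
  k1=λy_n ⇒ h·k1=z·y_n;  k2=λ(1+1/3z)y_n ⇒ h·k2=z(1+1/3z)y_n
  y_{n+1}/y_n = 1 + 3/5z + 2/5z(1+1/3z) = 1 + z + 2/15z²
  ⇒ R(z) = 1 + z + 2/15z².

Find x<0 with |R(x)|<1.
x=-1.24: |R|=0.0350
R=1: x+2/15x²=0 ⇒ x=−15/2=-7.5000; min R=1−1/(4·2/15)=-0.8750>−1
Confirm numerically:
  x=-6.638: |R|=0.23707 <1
  x=-3.825: |R|=0.87425 <1
  x=-3.592: |R|=0.87167 <1
  x=-7.663: |R|=1.16654 >1
  x=-7.645: |R|=1.14780 >1
Stable set (-7.5000, 0).

(-7.5000,0); λ=-11 ⇒ h* = (15/2)/11 = 0.6818.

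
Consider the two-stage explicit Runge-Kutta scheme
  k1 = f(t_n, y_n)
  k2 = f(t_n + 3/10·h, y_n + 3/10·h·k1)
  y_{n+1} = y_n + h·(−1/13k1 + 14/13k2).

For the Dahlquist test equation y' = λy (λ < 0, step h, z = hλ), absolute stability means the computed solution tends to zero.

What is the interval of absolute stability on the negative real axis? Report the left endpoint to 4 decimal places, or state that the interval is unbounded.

On y'=λy, z=hλ:
  k1=λy_n ⇒ h·k1=z·y_n;  k2=λ(1+3/10z)y_n ⇒ h·k2=z(1+3/10z)y_n
  y_{n+1}/y_n = 1 − 1/13z + 14/13z(1+3/10z) = 1 + z + 21/65z²
  R(z) = 1 + z + 21/65z².

Solve |R(x)|<1 on ℝ⁻.
x=-0.75: |R|=0.4317
R=1: x+21/65x²=0 ⇒ x=−65/21=-3.0952; min R=1−1/(4·21/65)=0.2262>−1
Confirm numerically:
  x=-2.515: |R|=0.52853 <1
  x=-2.031: |R|=0.30168 <1
  x=-1.987: |R|=0.28856 <1
  x=-1.659: |R|=0.23020 <1
  x=-3.365: |R|=1.29327 >1
  x=-3.342: |R|=1.26643 >1
  x=-3.128: |R|=1.03311 >1
Interval (-3.0952, 0).

(-3.0952, 0).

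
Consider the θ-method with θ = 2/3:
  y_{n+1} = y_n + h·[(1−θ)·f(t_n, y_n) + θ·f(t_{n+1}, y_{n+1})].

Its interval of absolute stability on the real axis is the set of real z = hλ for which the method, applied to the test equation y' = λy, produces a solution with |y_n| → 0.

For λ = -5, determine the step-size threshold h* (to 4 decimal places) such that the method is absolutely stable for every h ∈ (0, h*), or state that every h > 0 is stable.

With y'=λy (z=hλ):
  y_{n+1} = y_n + z·[1/3·y_n + 2/3·y_{n+1}] ⇒ (1 − 2/3z)y_{n+1} = (1 + 1/3z)y_n
  so R(z) = (1 + 1/3z)/(1 − 2/3z).

Solve |R(x)|<1 on ℝ⁻.
x=-0.44: |R|=0.6598
x=-2: |R|=0.1429
x=-10: |R|=0.3043
x=-100: |R|=0.4778
θ=2/3≥1/2 ⇒ |1+1/3x|<|1−2/3x| ∀x<0 ⇒ interval (−∞,0).

(−∞, 0) — no finite endpoint. Any h>0 works for λ=-5.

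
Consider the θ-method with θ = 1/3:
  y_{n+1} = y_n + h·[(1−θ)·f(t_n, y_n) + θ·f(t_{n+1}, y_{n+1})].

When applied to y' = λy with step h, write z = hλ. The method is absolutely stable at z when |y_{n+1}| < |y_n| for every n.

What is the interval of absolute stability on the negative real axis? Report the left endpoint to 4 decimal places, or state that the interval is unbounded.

(-6.0000, 0).

With y'=λy (z=hλ):
  y_{n+1} = y_n + z·[2/3·y_n + 1/3·y_{n+1}] ⇒ (1 − 1/3z)y_{n+1} = (1 + 2/3z)y_n
  ⇒ R(z) = (1 + 2/3z)/(1 − 1/3z).

Find x<0 with |R(x)|<1.
x=-0.8: |R|=0.3684
R=−1: 1+2/3x = −1+1/3x ⇒ -1/3x=2 ⇒ x=2/(-1/3)=-6.0000
Confirm numerically:
  x=-4.859: |R|=0.85482 <1
  x=-4.267: |R|=0.76152 <1
  x=-3.987: |R|=0.71189 <1
  x=-6.372: |R|=1.03969 >1
  x=-6.149: |R|=1.01629 >1
  x=-6.050: |R|=1.00552 >1
Interval (-6.0000, 0).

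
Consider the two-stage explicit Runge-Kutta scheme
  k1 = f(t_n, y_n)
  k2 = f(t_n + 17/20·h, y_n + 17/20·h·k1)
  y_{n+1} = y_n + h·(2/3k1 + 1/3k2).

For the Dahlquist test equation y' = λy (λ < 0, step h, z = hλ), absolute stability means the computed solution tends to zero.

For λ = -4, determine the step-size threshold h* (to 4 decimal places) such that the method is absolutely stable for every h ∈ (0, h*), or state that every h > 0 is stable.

Set f=λy, z=hλ:
  k1=λy_n ⇒ h·k1=z·y_n;  k2=λ(1+17/20z)y_n ⇒ h·k2=z(1+17/20z)y_n
  y_{n+1}/y_n = 1 + 2/3z + 1/3z(1+17/20z) = 1 + z + 17/60z²
  Hence R(z) = 1 + z + 17/60z².

Solve |R(x)|<1 on ℝ⁻.
x=-0.63: |R|=0.4825
R=1: x+17/60x²=0 ⇒ x=−60/17=-3.5294; min R=1−1/(4·17/60)=0.1176>−1
Confirm numerically:
  x=-3.453: |R|=0.92524 <1
  x=-3.061: |R|=0.59375 <1
  x=-2.300: |R|=0.19883 <1
  x=-2.269: |R|=0.18970 <1
  x=-3.875: |R|=1.37943 >1
  x=-3.770: |R|=1.25699 >1
  x=-3.551: |R|=1.02172 >1
So |R|<1 on (-3.5294, 0).

(-3.5294,0); λ=-4 ⇒ h* = (60/17)/4 = 0.8824.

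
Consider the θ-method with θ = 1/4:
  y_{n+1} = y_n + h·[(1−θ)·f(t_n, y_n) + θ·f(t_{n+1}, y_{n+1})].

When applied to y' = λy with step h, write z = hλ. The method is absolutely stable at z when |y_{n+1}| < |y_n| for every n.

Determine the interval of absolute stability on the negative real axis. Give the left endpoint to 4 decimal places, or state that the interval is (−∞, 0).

z∈(-4.0000,0).

Test eqn y'=λy, z=hλ:
  y_{n+1} = y_n + z·[3/4·y_n + 1/4·y_{n+1}] ⇒ (1 − 1/4z)y_{n+1} = (1 + 3/4z)y_n
  so R(z) = (1 + 3/4z)/(1 − 1/4z).

Solve |R(x)|<1 on ℝ⁻.
x=-1.09: |R|=0.1434
R=−1: 1+3/4x = −1+1/4x ⇒ -1/2x=2 ⇒ x=2/(-1/2)=-4.0000
Confirm numerically:
  x=-3.759: |R|=0.93788 <1
  x=-3.091: |R|=0.74362 <1
  x=-2.502: |R|=0.53922 <1
  x=-1.787: |R|=0.23518 <1
  x=-4.462: |R|=1.10919 >1
  x=-4.262: |R|=1.06342 >1
  x=-4.097: |R|=1.02396 >1
Interval (-4.0000, 0).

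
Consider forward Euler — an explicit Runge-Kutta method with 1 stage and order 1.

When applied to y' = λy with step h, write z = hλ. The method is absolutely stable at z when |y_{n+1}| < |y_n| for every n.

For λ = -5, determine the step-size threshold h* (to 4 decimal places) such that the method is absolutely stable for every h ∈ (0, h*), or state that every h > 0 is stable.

(-2.0000,0); λ=-5 ⇒ h* = 0.4000.

Set f=λy, z=hλ:
  order 1, 1-stage ⇒ R(z)=1+z
  (e.g. R(-1.2)=-0.20000, |R|=0.20000)

Need |R(x)|<1, x<0.
x=-1.2: |R|=0.2000
|R(-1.74)|=0.7400 |R(-1.39)|=0.3900 |R(-0.76)|=0.2400
Bisect:
  x_lo=-2.8559 |R|=1.8559  x_hi=-0.3860 |R|=0.6140
  mid=-1.62093 |R|=0.62093 →hi
  mid=-2.23840 |R|=1.23840 →lo
  mid=-1.92967 |R|=0.92967 →hi
  mid=-2.08403 |R|=1.08403 →lo
  mid=-2.00685 |R|=1.00685 →lo
  mid=-1.96826 |R|=0.96826 →hi
  mid=-1.98755 |R|=0.98755 →hi
  ...
  [-2.00007,-1.99992] ⇒ x*=-2.0000
Stable set (-2.0000, 0).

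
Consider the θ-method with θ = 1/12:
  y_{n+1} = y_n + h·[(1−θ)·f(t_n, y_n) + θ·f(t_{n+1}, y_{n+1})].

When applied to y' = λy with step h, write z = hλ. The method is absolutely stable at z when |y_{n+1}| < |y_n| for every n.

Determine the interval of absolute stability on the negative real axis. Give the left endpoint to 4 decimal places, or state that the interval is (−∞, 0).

With y'=λy (z=hλ):
  y_{n+1} = y_n + z·[11/12·y_n + 1/12·y_{n+1}] ⇒ (1 − 1/12z)y_{n+1} = (1 + 11/12z)y_n
  so R(z) = (1 + 11/12z)/(1 − 1/12z).

Need |R(x)|<1, x<0.
x=-0.73: |R|=0.3119
R=−1: 1+11/12x = −1+1/12x ⇒ -5/6x=2 ⇒ x=2/(-5/6)=-2.4000
Confirm numerically:
  x=-2.359: |R|=0.97145 <1
  x=-1.234: |R|=0.11894 <1
  x=-1.112: |R|=0.01769 <1
  x=-2.734: |R|=1.22669 >1
  x=-2.676: |R|=1.18806 >1
Stable set (-2.4000, 0).

(-2.4000, 0).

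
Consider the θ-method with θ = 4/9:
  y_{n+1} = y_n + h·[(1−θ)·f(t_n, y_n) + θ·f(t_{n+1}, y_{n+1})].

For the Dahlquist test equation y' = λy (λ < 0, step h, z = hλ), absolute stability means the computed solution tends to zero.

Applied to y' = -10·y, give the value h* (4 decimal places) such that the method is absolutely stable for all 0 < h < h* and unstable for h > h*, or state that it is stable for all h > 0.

(-18.0000,0); λ=-10 ⇒ h* = (18)/10 = 1.8000.

Set f=λy, z=hλ:
  y_{n+1} = y_n + z·[5/9·y_n + 4/9·y_{n+1}] ⇒ (1 − 4/9z)y_{n+1} = (1 + 5/9z)y_n
  Hence R(z) = (1 + 5/9z)/(1 − 4/9z).

Solve |R(x)|<1 on ℝ⁻.
x=-0.89: |R|=0.3623
R=−1: 1+5/9x = −1+4/9x ⇒ -1/9x=2 ⇒ x=2/(-1/9)=-18.0000
Confirm numerically:
  x=-14.099: |R|=0.94035 <1
  x=-8.346: |R|=0.77223 <1
  x=-7.616: |R|=0.73687 <1
  x=-18.397: |R|=1.00481 >1
  x=-18.284: |R|=1.00346 >1
So |R|<1 on (-18.0000, 0).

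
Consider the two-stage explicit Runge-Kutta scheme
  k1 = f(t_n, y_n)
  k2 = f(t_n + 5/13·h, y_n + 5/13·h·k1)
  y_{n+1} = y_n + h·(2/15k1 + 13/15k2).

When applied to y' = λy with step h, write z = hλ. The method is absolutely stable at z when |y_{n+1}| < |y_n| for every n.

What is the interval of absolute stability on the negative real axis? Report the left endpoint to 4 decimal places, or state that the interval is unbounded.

(-3.0000, 0).

Test eqn y'=λy, z=hλ:
  k1=λy_n ⇒ h·k1=z·y_n;  k2=λ(1+5/13z)y_n ⇒ h·k2=z(1+5/13z)y_n
  y_{n+1}/y_n = 1 + 2/15z + 13/15z(1+5/13z) = 1 + z + 1/3z²
  ⇒ R(z) = 1 + z + 1/3z².

Need |R(x)|<1, x<0.
x=-0.65: |R|=0.4908
R=1: x+1/3x²=0 ⇒ x=−3=-3.0000; min R=1−1/(4·1/3)=0.2500>−1
Confirm numerically:
  x=-2.071: |R|=0.35868 <1
  x=-1.744: |R|=0.26985 <1
  x=-1.667: |R|=0.25930 <1
  x=-3.536: |R|=1.63177 >1
  x=-3.327: |R|=1.36264 >1
  x=-3.278: |R|=1.30376 >1
Interval (-3.0000, 0).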